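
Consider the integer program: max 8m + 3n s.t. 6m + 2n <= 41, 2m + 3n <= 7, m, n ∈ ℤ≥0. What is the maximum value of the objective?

(m,n)=(3,0): 6·3+2·0=18≤41, 2·3+3·0=6≤7, objective 24.
(m,n)=(2,1): 6·2+2·1=14≤41, 2·2+3·1=7≤7, objective 19.
(m,n)=(2,0): 6·2+2·0=12≤41, 2·2+3·0=4≤7, objective 16.
Maximum is 24 at (m,n)=(3,0).

24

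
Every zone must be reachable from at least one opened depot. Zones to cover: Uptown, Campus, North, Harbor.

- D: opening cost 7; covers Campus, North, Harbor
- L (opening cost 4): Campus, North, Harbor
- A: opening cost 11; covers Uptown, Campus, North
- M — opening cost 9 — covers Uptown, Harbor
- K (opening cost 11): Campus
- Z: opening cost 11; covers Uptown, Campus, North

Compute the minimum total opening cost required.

13

Choose L and M: together they cover Uptown, Campus, North, Harbor — every zone.
Total opening cost: 4 + 9 = 13.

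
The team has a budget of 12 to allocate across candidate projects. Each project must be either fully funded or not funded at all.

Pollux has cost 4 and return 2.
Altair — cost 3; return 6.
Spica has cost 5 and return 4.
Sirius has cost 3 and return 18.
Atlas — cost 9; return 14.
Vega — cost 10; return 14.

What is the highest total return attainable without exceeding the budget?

Allowing fractional choices, the relaxed optimum would be about 33.3, but projects are indivisible.
Sirius + Atlas: cost 3 + 9 = 12 ≤ 12, return 18 + 14 = 32.
Pollux + Altair + Sirius: cost 4 + 3 + 3 = 10 ≤ 12, return 2 + 6 + 18 = 26.
Altair + Spica + Sirius: cost 3 + 5 + 3 = 11 ≤ 12, return 6 + 4 + 18 = 28.
Best is Sirius and Atlas with total return 32.

32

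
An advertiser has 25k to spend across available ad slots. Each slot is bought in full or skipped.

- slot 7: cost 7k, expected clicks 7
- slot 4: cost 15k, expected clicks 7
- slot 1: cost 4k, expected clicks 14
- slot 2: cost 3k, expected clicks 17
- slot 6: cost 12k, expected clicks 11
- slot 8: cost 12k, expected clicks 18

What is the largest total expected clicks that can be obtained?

49

Treat it as a binary knapsack problem.
Take slot 1, slot 2, and slot 8: cost 4 + 3 + 12 = 19 ≤ 25, expected clicks 14 + 17 + 18 = 49.
No other feasible combination does better.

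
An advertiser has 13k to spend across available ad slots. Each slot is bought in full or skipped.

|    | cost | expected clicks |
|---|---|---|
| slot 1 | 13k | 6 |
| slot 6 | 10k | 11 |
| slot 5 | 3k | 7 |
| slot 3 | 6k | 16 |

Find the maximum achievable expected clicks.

Allowing fractional choices, the relaxed optimum would be about 27.4, but ad slots are indivisible.
slot 6 + slot 5: cost 10 + 3 = 13 ≤ 13, expected clicks 11 + 7 = 18.
slot 3: cost 6 ≤ 13, expected clicks 16.
slot 5 + slot 3: cost 3 + 6 = 9 ≤ 13, expected clicks 7 + 16 = 23.
Best is slot 5 and slot 3 with total expected clicks 23.

23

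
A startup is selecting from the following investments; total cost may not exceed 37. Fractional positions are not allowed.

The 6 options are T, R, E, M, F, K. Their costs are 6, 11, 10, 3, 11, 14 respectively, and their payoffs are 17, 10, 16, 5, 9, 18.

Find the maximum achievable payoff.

Allowing fractional choices, the relaxed optimum would be about 59.6, but investments are indivisible.
T + E + K: cost 6 + 10 + 14 = 30 ≤ 37, payoff 17 + 16 + 18 = 51.
T + R + M + K: cost 6 + 11 + 3 + 14 = 34 ≤ 37, payoff 17 + 10 + 5 + 18 = 50.
T + E + M + K: cost 6 + 10 + 3 + 14 = 33 ≤ 37, payoff 17 + 16 + 5 + 18 = 56.
Best is T, E, M, and K with total payoff 56.

56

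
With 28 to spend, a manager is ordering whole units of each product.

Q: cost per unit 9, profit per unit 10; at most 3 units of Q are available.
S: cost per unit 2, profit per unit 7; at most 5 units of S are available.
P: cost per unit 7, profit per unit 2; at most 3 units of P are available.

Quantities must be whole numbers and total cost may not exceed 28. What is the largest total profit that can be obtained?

55

This is a bounded integer knapsack.
2×Q and 5×S: cost 28 ≤ 28, profit 2·10 + 5·7 = 55.
2×Q and 4×S: cost 26 ≤ 28, profit 2·10 + 4·7 = 48.
Best is 55.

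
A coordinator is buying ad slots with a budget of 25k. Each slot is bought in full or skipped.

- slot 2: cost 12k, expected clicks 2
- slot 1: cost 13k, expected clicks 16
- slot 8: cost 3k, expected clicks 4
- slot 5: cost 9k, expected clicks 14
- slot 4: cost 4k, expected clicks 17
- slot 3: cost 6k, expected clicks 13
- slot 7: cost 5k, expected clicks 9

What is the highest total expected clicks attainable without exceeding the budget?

Take slot 5, slot 4, slot 3, and slot 7: cost 9 + 4 + 6 + 5 = 24 ≤ 25, expected clicks 14 + 17 + 13 + 9 = 53.
No other feasible combination does better.

53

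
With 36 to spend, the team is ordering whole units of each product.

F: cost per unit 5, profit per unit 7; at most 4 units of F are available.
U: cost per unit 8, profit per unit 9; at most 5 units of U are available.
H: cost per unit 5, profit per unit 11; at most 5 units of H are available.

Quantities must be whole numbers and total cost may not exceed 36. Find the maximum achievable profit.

H has the best ratio (11/5); taking only H gives at most 5×11 = 55 (stopped by the supply cap of 5).
Mixing does better — 2×F and 5×H: cost 35 ≤ 36, profit 2·7 + 5·11 = 69.

69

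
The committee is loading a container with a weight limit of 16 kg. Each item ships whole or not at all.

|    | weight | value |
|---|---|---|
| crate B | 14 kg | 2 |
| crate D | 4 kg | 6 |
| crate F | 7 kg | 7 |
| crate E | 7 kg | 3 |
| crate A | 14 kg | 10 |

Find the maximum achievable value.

13

Take crate D and crate F: weight 4 + 7 = 11 ≤ 16, value 6 + 7 = 13.
No other feasible combination does better.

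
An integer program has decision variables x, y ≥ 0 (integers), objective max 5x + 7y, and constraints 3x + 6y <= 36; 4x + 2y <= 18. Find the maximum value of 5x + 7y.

(x,y)=(2,5): 3·2+6·5=36≤36, 4·2+2·5=18≤18, objective 45.
(x,y)=(1,5): 3·1+6·5=33≤36, 4·1+2·5=14≤18, objective 40.
(x,y)=(2,4): 3·2+6·4=30≤36, 4·2+2·4=16≤18, objective 38.
(x,y)=(1,4): 3·1+6·4=27≤36, 4·1+2·4=12≤18, objective 33.
The best lattice point is (2,5), giving 45.

45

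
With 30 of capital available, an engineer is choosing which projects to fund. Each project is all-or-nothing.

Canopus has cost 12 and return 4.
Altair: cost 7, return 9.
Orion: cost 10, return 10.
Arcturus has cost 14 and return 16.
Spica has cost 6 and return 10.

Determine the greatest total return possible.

Treat it as a binary knapsack problem.
Orion + Arcturus + Spica: cost 10 + 14 + 6 = 30 ≤ 30, return 10 + 16 + 10 = 36.
Altair + Orion + Spica: cost 7 + 10 + 6 = 23 ≤ 30, return 9 + 10 + 10 = 29.
Altair + Arcturus + Spica: cost 7 + 14 + 6 = 27 ≤ 30, return 9 + 16 + 10 = 35.
Best is Orion, Arcturus, and Spica with total return 36.

36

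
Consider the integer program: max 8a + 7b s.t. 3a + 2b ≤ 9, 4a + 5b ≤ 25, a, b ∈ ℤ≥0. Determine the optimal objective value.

Relaxing integrality, the LP optimum is 31.50 at (a,b) = (0, 4.5), which is not an integer point.
(a,b)=(1,3): 3·1+2·3=9≤9, 4·1+5·3=19≤25, objective 29.
(a,b)=(0,4): 3·0+2·4=8≤9, 4·0+5·4=20≤25, objective 28.
(a,b)=(1,2): 3·1+2·2=7≤9, 4·1+5·2=14≤25, objective 22.
Maximum is 29 at (a,b)=(1,3).

29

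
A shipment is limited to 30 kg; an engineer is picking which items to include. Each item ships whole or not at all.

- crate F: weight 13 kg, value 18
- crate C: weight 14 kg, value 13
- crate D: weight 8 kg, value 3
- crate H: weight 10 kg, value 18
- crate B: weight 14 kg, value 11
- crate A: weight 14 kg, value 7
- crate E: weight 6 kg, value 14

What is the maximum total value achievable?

50

Allowing fractional choices, the relaxed optimum would be about 50.9, but items are indivisible.
crate F + crate H + crate E: weight 13 + 10 + 6 = 29 ≤ 30, value 18 + 18 + 14 = 50.
crate C + crate H + crate E: weight 14 + 10 + 6 = 30 ≤ 30, value 13 + 18 + 14 = 45.
Best is crate F, crate H, and crate E with total value 50.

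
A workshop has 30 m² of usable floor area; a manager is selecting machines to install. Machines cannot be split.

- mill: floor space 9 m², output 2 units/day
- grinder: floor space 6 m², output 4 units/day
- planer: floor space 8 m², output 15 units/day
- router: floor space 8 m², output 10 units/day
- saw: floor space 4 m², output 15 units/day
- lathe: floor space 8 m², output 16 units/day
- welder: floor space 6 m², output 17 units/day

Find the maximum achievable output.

63

Treat it as a binary knapsack problem.
Take planer, saw, lathe, and welder: floor space 8 + 4 + 8 + 6 = 26 ≤ 30, output 15 + 15 + 16 + 17 = 63.
No other feasible combination does better.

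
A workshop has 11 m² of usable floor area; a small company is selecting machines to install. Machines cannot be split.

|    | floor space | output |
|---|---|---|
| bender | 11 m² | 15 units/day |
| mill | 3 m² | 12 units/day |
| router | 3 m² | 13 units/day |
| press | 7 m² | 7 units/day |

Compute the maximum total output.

25

This is a 0-1 knapsack instance.
mill + router: floor space 3 + 3 = 6 ≤ 11, output 12 + 13 = 25.
mill + press: floor space 3 + 7 = 10 ≤ 11, output 12 + 7 = 19.
router + press: floor space 3 + 7 = 10 ≤ 11, output 13 + 7 = 20.
Best is mill and router with total output 25.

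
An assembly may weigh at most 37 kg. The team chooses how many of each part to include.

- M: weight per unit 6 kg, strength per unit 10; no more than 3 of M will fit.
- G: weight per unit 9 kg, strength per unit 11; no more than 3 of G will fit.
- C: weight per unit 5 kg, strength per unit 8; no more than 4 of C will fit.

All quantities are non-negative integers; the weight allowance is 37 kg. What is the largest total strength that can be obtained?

2×M, 1×G, and 3×C: weight 36 ≤ 37, strength 2·10 + 1·11 + 3·8 = 55.
3×M, 1×G, and 2×C: weight 37 ≤ 37, strength 3·10 + 1·11 + 2·8 = 57.
Best is 57.

57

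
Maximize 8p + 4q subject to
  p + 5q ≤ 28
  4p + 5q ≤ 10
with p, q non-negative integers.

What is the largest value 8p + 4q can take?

16

The continuous relaxation peaks at (2.5, 0) with value 20.00; rounding to a feasible lattice point costs some objective.
(p,q)=(2,0): 1·2+5·0=2≤28, 4·2+5·0=8≤10, objective 16.
(p,q)=(1,1): 1·1+5·1=6≤28, 4·1+5·1=9≤10, objective 12.
Maximum is 16 at (p,q)=(2,0).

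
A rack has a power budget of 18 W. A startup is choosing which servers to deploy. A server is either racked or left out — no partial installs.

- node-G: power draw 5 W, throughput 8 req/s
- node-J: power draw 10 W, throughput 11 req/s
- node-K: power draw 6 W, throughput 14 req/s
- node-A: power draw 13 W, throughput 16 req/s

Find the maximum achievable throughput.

Allowing fractional choices, the relaxed optimum would be about 30.6, but servers are indivisible.
node-J + node-K: power draw 10 + 6 = 16 ≤ 18, throughput 11 + 14 = 25.
node-G + node-A: power draw 5 + 13 = 18 ≤ 18, throughput 8 + 16 = 24.
Best is node-J and node-K with total throughput 25.

25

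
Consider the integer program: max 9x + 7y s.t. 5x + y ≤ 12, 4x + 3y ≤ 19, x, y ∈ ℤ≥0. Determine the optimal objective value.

44

(x,y)=(1,5) is feasible, giving 44.
(x,y)=(0,6) is feasible, giving 42.
No feasible integer point exceeds 44.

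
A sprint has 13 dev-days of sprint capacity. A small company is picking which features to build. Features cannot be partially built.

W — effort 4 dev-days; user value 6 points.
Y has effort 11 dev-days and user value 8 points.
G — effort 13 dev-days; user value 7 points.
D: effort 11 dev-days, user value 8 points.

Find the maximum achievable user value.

This is a 0-1 knapsack instance.
Take Y: effort 11 ≤ 13, user value 8.
No feasible combination exceeds this.

8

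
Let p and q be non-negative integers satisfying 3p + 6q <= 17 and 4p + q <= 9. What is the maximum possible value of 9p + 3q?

21

(p,q)=(2,1): 3·2+6·1=12≤17, 4·2+1·1=9≤9, objective 21.
(p,q)=(2,0): 3·2+6·0=6≤17, 4·2+1·0=8≤9, objective 18.
Maximum is 21 at (p,q)=(2,1).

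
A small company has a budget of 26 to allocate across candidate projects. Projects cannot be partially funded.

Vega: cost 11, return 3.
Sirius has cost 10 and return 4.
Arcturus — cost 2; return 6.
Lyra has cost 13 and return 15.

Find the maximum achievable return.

Vega + Arcturus + Lyra: cost 11 + 2 + 13 = 26 ≤ 26, return 3 + 6 + 15 = 24.
Sirius + Arcturus + Lyra: cost 10 + 2 + 13 = 25 ≤ 26, return 4 + 6 + 15 = 25.
Best is Sirius, Arcturus, and Lyra with total return 25.

25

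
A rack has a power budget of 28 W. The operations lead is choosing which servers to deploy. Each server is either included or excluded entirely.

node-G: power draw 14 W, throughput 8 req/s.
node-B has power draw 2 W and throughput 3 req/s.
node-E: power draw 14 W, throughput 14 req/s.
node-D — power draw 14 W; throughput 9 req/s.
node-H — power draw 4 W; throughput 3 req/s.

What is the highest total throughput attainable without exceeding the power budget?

23

Allowing fractional choices, the relaxed optimum would be about 25.1, but servers are indivisible.
node-B + node-E + node-H: power draw 2 + 14 + 4 = 20 ≤ 28, throughput 3 + 14 + 3 = 20.
node-G + node-E: power draw 14 + 14 = 28 ≤ 28, throughput 8 + 14 = 22.
node-E + node-D: power draw 14 + 14 = 28 ≤ 28, throughput 14 + 9 = 23.
Best is node-E and node-D with total throughput 23.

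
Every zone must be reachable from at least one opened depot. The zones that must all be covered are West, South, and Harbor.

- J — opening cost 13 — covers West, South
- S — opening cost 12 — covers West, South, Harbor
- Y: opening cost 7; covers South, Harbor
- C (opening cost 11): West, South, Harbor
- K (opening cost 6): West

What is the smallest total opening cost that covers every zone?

11

The greedy cost-per-new-zone heuristic would pick Y and K for 13, but a cheaper cover exists.
C alone covers West, South, Harbor — every zone.
Total opening cost: 11.
No cover costs less than 11.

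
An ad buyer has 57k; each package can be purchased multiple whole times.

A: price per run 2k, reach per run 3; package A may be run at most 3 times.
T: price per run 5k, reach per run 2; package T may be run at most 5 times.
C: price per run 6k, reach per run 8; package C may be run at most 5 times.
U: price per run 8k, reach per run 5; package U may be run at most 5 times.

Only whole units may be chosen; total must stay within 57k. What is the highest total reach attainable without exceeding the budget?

This is a bounded integer knapsack.
A has the best ratio (3/2); taking only A gives at most 3×3 = 9 (stopped by the supply cap of 3).
Mixing does better — 3×A, 1×T, 5×C, and 2×U: price 57 ≤ 57, reach 3·3 + 1·2 + 5·8 + 2·5 = 61.

61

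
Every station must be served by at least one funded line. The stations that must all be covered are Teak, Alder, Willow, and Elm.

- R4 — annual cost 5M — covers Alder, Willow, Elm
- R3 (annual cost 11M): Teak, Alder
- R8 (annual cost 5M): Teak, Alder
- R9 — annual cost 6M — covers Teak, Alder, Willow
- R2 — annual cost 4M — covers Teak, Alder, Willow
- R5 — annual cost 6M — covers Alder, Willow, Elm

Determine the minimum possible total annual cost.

Choose R4 and R2: together they cover Teak, Alder, Willow, Elm — every station.
Total annual cost: 5 + 4 = 9.
No cover costs less than 9.

9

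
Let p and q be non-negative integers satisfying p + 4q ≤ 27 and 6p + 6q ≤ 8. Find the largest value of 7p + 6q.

(p,q)=(1,0): 1·1+4·0=1≤27, 6·1+6·0=6≤8, objective 7.
(p,q)=(0,1): 1·0+4·1=4≤27, 6·0+6·1=6≤8, objective 6.
(p,q)=(0,0): 1·0+4·0=0≤27, 6·0+6·0=0≤8, objective 0.
Maximum is 7 at (p,q)=(1,0).

7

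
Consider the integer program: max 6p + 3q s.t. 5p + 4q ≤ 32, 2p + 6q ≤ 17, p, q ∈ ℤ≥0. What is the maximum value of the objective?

36

Relaxing integrality, the LP optimum is 38.40 at (p,q) = (6.4, 0), which is not an integer point.
(p,q)=(6,0): 5·6+4·0=30≤32, 2·6+6·0=12≤17, objective 36.
(p,q)=(5,1): 5·5+4·1=29≤32, 2·5+6·1=16≤17, objective 33.
No feasible integer point exceeds 36.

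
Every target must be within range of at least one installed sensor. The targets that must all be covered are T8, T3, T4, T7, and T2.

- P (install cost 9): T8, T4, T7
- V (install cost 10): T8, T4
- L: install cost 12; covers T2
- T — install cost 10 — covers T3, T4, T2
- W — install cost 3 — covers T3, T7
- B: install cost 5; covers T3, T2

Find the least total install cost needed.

14

The greedy cost-per-new-target heuristic would pick W, P, and B for 17, but a cheaper cover exists.
Choose P and B: together they cover T8, T3, T4, T7, T2 — every target.
Total install cost: 9 + 5 = 14.
No cover costs less than 14.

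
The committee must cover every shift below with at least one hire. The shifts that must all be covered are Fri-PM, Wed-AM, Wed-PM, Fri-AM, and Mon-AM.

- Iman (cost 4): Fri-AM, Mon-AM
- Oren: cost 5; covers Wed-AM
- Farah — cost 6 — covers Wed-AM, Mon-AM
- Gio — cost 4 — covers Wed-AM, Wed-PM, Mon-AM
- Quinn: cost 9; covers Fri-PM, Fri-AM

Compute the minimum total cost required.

13

The greedy cost-per-new-shift heuristic would pick Gio, Iman, and Quinn for 17, but a cheaper cover exists.
Choose Gio and Quinn: together they cover Fri-PM, Wed-AM, Wed-PM, Fri-AM, Mon-AM — every shift.
Total cost: 4 + 9 = 13.
No cover costs less than 13.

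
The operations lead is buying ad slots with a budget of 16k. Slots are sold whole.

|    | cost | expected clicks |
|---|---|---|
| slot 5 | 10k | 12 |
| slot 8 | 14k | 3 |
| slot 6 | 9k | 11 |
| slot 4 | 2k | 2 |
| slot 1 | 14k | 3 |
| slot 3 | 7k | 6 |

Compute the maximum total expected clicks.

17

slot 5 + slot 4: cost 10 + 2 = 12 ≤ 16, expected clicks 12 + 2 = 14.
slot 6 + slot 3: cost 9 + 7 = 16 ≤ 16, expected clicks 11 + 6 = 17.
slot 6 + slot 4: cost 9 + 2 = 11 ≤ 16, expected clicks 11 + 2 = 13.
Best is slot 6 and slot 3 with total expected clicks 17.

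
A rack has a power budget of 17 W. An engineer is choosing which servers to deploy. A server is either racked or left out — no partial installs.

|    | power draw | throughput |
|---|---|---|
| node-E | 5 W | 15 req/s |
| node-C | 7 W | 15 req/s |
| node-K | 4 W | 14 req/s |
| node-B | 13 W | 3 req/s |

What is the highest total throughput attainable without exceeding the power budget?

Take node-E, node-C, and node-K: power draw 5 + 7 + 4 = 16 ≤ 17, throughput 15 + 15 + 14 = 44.
No other feasible combination does better.

44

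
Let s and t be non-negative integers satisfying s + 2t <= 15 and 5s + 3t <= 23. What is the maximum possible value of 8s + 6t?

44

Relaxing integrality, the LP optimum is 45.71 at (s,t) = (0.143, 7.43), which is not an integer point.
(s,t)=(1,6): 1·1+2·6=13≤15, 5·1+3·6=23≤23, objective 44.
(s,t)=(0,7): 1·0+2·7=14≤15, 5·0+3·7=21≤23, objective 42.
Maximum is 44 at (s,t)=(1,6).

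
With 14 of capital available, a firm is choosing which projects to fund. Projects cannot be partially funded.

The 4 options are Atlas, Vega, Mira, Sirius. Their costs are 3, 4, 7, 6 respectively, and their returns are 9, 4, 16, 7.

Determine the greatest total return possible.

Allowing fractional choices, the relaxed optimum would be about 29.7, but projects are indivisible.
Mira + Sirius: cost 7 + 6 = 13 ≤ 14, return 16 + 7 = 23.
Atlas + Vega + Mira: cost 3 + 4 + 7 = 14 ≤ 14, return 9 + 4 + 16 = 29.
Atlas + Mira: cost 3 + 7 = 10 ≤ 14, return 9 + 16 = 25.
Best is Atlas, Vega, and Mira with total return 29.

29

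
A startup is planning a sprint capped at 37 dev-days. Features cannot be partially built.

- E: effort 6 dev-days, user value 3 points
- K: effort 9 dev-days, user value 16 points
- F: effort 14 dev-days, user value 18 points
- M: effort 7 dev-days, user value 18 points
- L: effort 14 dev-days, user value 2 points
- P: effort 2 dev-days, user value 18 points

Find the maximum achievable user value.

This is an integer program with binary decision variables.
Allowing fractional choices, the relaxed optimum would be about 72.5, but features are indivisible.
F + M + L + P: effort 14 + 7 + 14 + 2 = 37 ≤ 37, user value 18 + 18 + 2 + 18 = 56.
E + F + M + P: effort 6 + 14 + 7 + 2 = 29 ≤ 37, user value 3 + 18 + 18 + 18 = 57.
K + F + M + P: effort 9 + 14 + 7 + 2 = 32 ≤ 37, user value 16 + 18 + 18 + 18 = 70.
Best is K, F, M, and P with total user value 70.

70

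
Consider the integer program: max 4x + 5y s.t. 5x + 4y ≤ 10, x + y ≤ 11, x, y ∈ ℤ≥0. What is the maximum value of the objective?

10

The continuous relaxation peaks at (0, 2.5) with value 12.50; rounding to a feasible lattice point costs some objective.
(x,y)=(0,2): 5·0+4·2=8≤10, 1·0+1·2=2≤11, objective 10.
(x,y)=(1,1): 5·1+4·1=9≤10, 1·1+1·1=2≤11, objective 9.
(x,y)=(0,1): 5·0+4·1=4≤10, 1·0+1·1=1≤11, objective 5.
No feasible integer point exceeds 10.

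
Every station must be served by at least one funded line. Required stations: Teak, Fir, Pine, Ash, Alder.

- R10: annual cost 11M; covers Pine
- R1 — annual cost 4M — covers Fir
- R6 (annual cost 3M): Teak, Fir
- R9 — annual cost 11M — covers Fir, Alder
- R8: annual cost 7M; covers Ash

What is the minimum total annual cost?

This is a weighted set-cover instance.
Choose R10, R6, R9, and R8: together they cover Teak, Fir, Pine, Ash, Alder — every station.
Total annual cost: 11 + 3 + 11 + 7 = 32.
No cover costs less than 32.

32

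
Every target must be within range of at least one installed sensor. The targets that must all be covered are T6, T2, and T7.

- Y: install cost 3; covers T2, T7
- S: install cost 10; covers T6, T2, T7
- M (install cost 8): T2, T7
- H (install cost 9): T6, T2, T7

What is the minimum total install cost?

9

This is a weighted set-cover instance.
The greedy cost-per-new-target heuristic would pick Y and H for 12, but a cheaper cover exists.
H alone covers T6, T2, T7 — every target.
Total install cost: 9.
No cover costs less than 9.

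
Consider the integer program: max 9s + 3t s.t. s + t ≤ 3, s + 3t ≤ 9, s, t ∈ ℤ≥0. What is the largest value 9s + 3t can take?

(s,t)=(3,0): 1·3+1·0=3≤3, 1·3+3·0=3≤9, objective 27.
(s,t)=(2,1): 1·2+1·1=3≤3, 1·2+3·1=5≤9, objective 21.
(s,t)=(2,0): 1·2+1·0=2≤3, 1·2+3·0=2≤9, objective 18.
Maximum is 27 at (s,t)=(3,0).

27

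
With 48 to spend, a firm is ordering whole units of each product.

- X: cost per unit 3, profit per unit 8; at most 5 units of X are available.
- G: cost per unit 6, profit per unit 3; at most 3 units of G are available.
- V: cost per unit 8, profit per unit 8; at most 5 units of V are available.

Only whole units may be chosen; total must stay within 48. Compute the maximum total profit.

72

Take 5×X and 4×V: cost 47 ≤ 48, profit 5·8 + 4·8 = 72.
X has the best ratio (8/3) and is taken to its limit of 5; remaining capacity is filled optimally with the others.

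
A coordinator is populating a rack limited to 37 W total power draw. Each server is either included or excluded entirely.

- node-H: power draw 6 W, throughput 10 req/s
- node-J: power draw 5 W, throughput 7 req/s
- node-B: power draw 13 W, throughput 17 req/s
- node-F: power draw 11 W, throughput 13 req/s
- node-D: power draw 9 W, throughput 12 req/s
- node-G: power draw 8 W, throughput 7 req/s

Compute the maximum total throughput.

47

Take node-H, node-J, node-B, and node-F: power draw 6 + 5 + 13 + 11 = 35 ≤ 37, throughput 10 + 7 + 17 + 13 = 47.
No other feasible combination does better.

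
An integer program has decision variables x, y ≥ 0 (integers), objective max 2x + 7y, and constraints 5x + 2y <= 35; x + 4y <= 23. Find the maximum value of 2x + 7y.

41

Relaxing integrality, the LP optimum is 41.56 at (x,y) = (5.22, 4.44), which is not an integer point.
(x,y)=(3,5) is feasible, giving 41.
(x,y)=(2,5) is feasible, giving 39.
(x,y)=(5,4) is feasible, giving 38.
(x,y)=(4,4) is feasible, giving 36.
No feasible integer point exceeds 41.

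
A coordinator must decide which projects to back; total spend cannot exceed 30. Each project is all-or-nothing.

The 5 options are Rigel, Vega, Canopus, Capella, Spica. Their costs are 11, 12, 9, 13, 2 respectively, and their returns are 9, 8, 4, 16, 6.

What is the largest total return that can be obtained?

Allowing fractional choices, the relaxed optimum would be about 33.7, but projects are indivisible.
Rigel + Capella + Spica: cost 11 + 13 + 2 = 26 ≤ 30, return 9 + 16 + 6 = 31.
Vega + Capella + Spica: cost 12 + 13 + 2 = 27 ≤ 30, return 8 + 16 + 6 = 30.
Canopus + Capella + Spica: cost 9 + 13 + 2 = 24 ≤ 30, return 4 + 16 + 6 = 26.
Best is Rigel, Capella, and Spica with total return 31.

31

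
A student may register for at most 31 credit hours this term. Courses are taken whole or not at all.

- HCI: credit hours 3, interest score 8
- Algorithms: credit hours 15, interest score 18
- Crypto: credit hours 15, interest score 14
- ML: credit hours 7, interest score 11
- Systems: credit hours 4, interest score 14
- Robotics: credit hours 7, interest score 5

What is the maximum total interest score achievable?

Treat it as a binary knapsack problem.
HCI + Crypto + ML + Systems: credit hours 3 + 15 + 7 + 4 = 29 ≤ 31, interest score 8 + 14 + 11 + 14 = 47.
HCI + Algorithms + ML + Systems: credit hours 3 + 15 + 7 + 4 = 29 ≤ 31, interest score 8 + 18 + 11 + 14 = 51.
Best is HCI, Algorithms, ML, and Systems with total interest score 51.

51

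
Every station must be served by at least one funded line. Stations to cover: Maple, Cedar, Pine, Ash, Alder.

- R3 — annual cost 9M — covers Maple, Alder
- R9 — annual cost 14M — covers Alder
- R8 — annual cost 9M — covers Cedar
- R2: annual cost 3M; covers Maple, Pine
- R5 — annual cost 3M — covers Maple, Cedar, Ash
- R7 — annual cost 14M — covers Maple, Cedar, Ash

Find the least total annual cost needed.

15

Choose R3, R2, and R5: together they cover Maple, Cedar, Pine, Ash, Alder — every station.
Total annual cost: 9 + 3 + 3 = 15.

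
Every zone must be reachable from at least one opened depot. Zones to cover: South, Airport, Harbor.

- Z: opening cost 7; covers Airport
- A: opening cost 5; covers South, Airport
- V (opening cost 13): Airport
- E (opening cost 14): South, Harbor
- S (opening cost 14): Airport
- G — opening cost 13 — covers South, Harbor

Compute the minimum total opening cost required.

Choose A and G: together they cover South, Airport, Harbor — every zone.
Total opening cost: 5 + 13 = 18.

18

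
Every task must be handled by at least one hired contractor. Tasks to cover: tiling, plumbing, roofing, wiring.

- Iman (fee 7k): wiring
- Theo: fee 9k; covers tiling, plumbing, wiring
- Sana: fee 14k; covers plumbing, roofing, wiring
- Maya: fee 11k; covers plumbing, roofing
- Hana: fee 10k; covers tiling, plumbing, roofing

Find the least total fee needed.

The greedy cost-per-new-task heuristic would pick Theo and Hana for 19, but a cheaper cover exists.
Choose Iman and Hana: together they cover tiling, plumbing, roofing, wiring — every task.
Total fee: 7 + 10 = 17.
No cover costs less than 17.

17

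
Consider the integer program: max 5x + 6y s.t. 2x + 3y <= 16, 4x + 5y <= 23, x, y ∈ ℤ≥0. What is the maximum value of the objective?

28

(x,y)=(2,3): 2·2+3·3=13≤16, 4·2+5·3=23≤23, objective 28.
(x,y)=(3,2): 2·3+3·2=12≤16, 4·3+5·2=22≤23, objective 27.
(x,y)=(4,1): 2·4+3·1=11≤16, 4·4+5·1=21≤23, objective 26.
Maximum is 28 at (x,y)=(2,3).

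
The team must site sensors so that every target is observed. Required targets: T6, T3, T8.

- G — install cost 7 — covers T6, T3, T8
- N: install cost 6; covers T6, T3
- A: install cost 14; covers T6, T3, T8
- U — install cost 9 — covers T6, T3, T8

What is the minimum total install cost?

G alone covers T6, T3, T8 — every target.
Total install cost: 7.
No cover costs less than 7.

7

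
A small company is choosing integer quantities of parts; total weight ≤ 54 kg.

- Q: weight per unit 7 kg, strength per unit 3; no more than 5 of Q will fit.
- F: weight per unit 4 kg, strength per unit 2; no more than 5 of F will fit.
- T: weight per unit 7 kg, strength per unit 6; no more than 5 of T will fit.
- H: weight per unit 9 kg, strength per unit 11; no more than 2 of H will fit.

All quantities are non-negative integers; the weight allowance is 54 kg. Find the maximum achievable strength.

52

2×F, 4×T, and 2×H: weight 54 ≤ 54, strength 2·2 + 4·6 + 2·11 = 50.
5×T and 2×H: weight 53 ≤ 54, strength 5·6 + 2·11 = 52.
Best is 52.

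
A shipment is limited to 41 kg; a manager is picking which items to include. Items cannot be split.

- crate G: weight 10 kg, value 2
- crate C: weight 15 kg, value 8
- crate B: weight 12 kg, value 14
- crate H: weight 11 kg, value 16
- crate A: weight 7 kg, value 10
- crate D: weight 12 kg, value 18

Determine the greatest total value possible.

48

Allowing fractional choices, the relaxed optimum would be about 56.8, but items are indivisible.
crate B + crate H + crate D: weight 12 + 11 + 12 = 35 ≤ 41, value 14 + 16 + 18 = 48.
crate G + crate H + crate A + crate D: weight 10 + 11 + 7 + 12 = 40 ≤ 41, value 2 + 16 + 10 + 18 = 46.
Best is crate B, crate H, and crate D with total value 48.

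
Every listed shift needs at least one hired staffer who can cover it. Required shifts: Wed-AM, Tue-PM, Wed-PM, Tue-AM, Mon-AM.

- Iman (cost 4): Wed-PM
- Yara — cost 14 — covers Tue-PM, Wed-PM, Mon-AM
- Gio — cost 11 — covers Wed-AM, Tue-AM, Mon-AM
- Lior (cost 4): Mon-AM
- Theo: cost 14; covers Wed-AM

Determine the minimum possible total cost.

25

The greedy cost-per-new-shift heuristic would pick Gio, Iman, and Yara for 29, but a cheaper cover exists.
Choose Yara and Gio: together they cover Wed-AM, Tue-PM, Wed-PM, Tue-AM, Mon-AM — every shift.
Total cost: 14 + 11 = 25.
No cover costs less than 25.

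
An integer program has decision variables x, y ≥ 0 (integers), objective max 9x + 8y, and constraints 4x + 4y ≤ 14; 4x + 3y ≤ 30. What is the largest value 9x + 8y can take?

Relaxing integrality, the LP optimum is 31.50 at (x,y) = (3.5, 0), which is not an integer point.
(x,y)=(3,0): 4·3+4·0=12≤14, 4·3+3·0=12≤30, objective 27.
(x,y)=(2,1): 4·2+4·1=12≤14, 4·2+3·1=11≤30, objective 26.
(x,y)=(2,0): 4·2+4·0=8≤14, 4·2+3·0=8≤30, objective 18.
No feasible integer point exceeds 27.

27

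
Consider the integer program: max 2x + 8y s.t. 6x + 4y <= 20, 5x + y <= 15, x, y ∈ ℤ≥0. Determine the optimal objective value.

(x,y)=(0,5): 6·0+4·5=20≤20, 5·0+1·5=5≤15, objective 40.
(x,y)=(0,4): 6·0+4·4=16≤20, 5·0+1·4=4≤15, objective 32.
No feasible integer point exceeds 40.

40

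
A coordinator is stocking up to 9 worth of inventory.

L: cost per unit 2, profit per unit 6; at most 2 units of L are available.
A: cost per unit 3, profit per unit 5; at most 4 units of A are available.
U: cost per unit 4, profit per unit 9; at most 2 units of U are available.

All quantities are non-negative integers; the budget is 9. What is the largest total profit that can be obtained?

21

L has the best ratio (6/2); taking only L gives at most 2×6 = 12 (stopped by the supply cap of 2).
Mixing does better — 2×L and 1×U: cost 8 ≤ 9, profit 2·6 + 1·9 = 21.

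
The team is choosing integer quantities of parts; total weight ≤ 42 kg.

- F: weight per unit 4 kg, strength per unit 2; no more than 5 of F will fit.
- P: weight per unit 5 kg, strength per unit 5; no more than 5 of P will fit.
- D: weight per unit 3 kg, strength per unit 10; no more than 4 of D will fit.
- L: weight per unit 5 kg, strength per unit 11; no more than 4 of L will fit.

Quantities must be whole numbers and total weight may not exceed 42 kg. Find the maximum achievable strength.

94

This is a bounded integer knapsack.
1×F, 1×P, 4×D, and 4×L: weight 41 ≤ 42, strength 1·2 + 1·5 + 4·10 + 4·11 = 91.
2×P, 4×D, and 4×L: weight 42 ≤ 42, strength 2·5 + 4·10 + 4·11 = 94.
Best is 94.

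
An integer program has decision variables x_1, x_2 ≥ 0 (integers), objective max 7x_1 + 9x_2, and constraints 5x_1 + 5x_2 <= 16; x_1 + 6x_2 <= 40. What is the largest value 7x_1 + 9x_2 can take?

27

The continuous relaxation peaks at (0, 3.2) with value 28.80; rounding to a feasible lattice point costs some objective.
(x_1,x_2)=(0,3): 5·0+5·3=15≤16, 1·0+6·3=18≤40, objective 27.
(x_1,x_2)=(1,2): 5·1+5·2=15≤16, 1·1+6·2=13≤40, objective 25.
(x_1,x_2)=(0,2): 5·0+5·2=10≤16, 1·0+6·2=12≤40, objective 18.
Maximum is 27 at (x_1,x_2)=(0,3).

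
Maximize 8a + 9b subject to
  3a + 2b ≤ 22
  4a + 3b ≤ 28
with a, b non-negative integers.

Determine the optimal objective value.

81

(a,b)=(0,9) is feasible, giving 81.
(a,b)=(1,8) is feasible, giving 80.
(a,b)=(0,8) is feasible, giving 72.
The best lattice point is (0,9), giving 81.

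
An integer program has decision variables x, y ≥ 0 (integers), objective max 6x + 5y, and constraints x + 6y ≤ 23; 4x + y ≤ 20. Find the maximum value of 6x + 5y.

39

Relaxing integrality, the LP optimum is 40.96 at (x,y) = (4.22, 3.13), which is not an integer point.
(x,y)=(4,3): 1·4+6·3=22≤23, 4·4+1·3=19≤20, objective 39.
(x,y)=(4,2): 1·4+6·2=16≤23, 4·4+1·2=18≤20, objective 34.
(x,y)=(3,3): 1·3+6·3=21≤23, 4·3+1·3=15≤20, objective 33.
Maximum is 39 at (x,y)=(4,3).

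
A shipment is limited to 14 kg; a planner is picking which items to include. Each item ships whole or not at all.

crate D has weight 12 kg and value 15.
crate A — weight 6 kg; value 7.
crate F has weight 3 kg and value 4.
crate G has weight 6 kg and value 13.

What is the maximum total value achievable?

Allowing fractional choices, the relaxed optimum would be about 23.2, but items are indivisible.
crate D: weight 12 ≤ 14, value 15.
crate A + crate G: weight 6 + 6 = 12 ≤ 14, value 7 + 13 = 20.
crate F + crate G: weight 3 + 6 = 9 ≤ 14, value 4 + 13 = 17.
Best is crate A and crate G with total value 20.

20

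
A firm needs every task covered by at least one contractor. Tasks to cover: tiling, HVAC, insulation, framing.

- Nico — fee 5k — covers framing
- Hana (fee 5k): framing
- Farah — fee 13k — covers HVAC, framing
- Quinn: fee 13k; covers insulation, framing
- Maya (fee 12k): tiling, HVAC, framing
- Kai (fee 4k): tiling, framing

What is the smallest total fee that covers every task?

The greedy cost-per-new-task heuristic would pick Kai, Maya, and Quinn for 29, but a cheaper cover exists.
Choose Quinn and Maya: together they cover tiling, HVAC, insulation, framing — every task.
Total fee: 13 + 12 = 25.
No cover costs less than 25.

25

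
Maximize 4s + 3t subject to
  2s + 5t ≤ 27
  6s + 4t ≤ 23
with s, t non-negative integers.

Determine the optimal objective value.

16

(s,t)=(1,4) is feasible, giving 16.
(s,t)=(0,5) is feasible, giving 15.
No feasible integer point exceeds 16.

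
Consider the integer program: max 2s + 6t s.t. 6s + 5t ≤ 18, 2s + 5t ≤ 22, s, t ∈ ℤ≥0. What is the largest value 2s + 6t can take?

The continuous relaxation peaks at (0, 3.6) with value 21.60; rounding to a feasible lattice point costs some objective.
(s,t)=(0,3): 6·0+5·3=15≤18, 2·0+5·3=15≤22, objective 18.
(s,t)=(1,2): 6·1+5·2=16≤18, 2·1+5·2=12≤22, objective 14.
The best lattice point is (0,3), giving 18.

18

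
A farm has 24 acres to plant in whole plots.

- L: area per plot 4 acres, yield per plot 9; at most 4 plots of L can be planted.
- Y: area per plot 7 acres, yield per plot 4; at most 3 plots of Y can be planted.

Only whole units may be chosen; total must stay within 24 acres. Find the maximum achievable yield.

40

Take 4×L and 1×Y: area 23 ≤ 24, yield 4·9 + 1·4 = 40.
L has the best ratio (9/4) and is taken to its limit of 4; remaining capacity is filled optimally with the others.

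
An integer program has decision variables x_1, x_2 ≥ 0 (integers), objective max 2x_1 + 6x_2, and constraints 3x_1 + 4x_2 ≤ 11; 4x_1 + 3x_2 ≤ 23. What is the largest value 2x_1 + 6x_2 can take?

(x_1,x_2)=(1,2) is feasible, giving 14.
(x_1,x_2)=(0,2) is feasible, giving 12.
(x_1,x_2)=(2,1) is feasible, giving 10.
(x_1,x_2)=(1,1) is feasible, giving 8.
The best lattice point is (1,2), giving 14.

14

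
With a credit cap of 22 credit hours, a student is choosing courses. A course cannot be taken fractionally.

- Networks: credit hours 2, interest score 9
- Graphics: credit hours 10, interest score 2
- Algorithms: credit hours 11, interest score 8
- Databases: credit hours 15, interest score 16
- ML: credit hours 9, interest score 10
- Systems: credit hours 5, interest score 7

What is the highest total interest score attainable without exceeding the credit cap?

32

This is an integer program with binary decision variables.
Networks + Databases + Systems: credit hours 2 + 15 + 5 = 22 ≤ 22, interest score 9 + 16 + 7 = 32.
Networks + ML + Systems: credit hours 2 + 9 + 5 = 16 ≤ 22, interest score 9 + 10 + 7 = 26.
Networks + Algorithms + ML: credit hours 2 + 11 + 9 = 22 ≤ 22, interest score 9 + 8 + 10 = 27.
Best is Networks, Databases, and Systems with total interest score 32.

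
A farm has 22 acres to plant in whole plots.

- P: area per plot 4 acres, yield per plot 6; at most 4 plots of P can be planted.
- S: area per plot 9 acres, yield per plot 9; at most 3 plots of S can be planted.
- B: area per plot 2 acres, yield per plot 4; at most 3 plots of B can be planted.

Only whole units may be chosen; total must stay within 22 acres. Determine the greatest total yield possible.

This is a bounded integer knapsack.
4×P and 3×B: area 22 ≤ 22, yield 4·6 + 3·4 = 36.
4×P and 2×B: area 20 ≤ 22, yield 4·6 + 2·4 = 32.
Best is 36.

36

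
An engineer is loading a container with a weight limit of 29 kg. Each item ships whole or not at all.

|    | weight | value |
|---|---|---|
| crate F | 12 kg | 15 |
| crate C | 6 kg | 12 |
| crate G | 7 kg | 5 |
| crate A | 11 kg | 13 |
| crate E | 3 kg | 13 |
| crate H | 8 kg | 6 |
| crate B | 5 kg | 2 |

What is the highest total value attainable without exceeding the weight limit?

46

This is a 0-1 knapsack instance.
crate F + crate C + crate E + crate H: weight 12 + 6 + 3 + 8 = 29 ≤ 29, value 15 + 12 + 13 + 6 = 46.
crate F + crate C + crate G + crate E: weight 12 + 6 + 7 + 3 = 28 ≤ 29, value 15 + 12 + 5 + 13 = 45.
crate C + crate A + crate E + crate H: weight 6 + 11 + 3 + 8 = 28 ≤ 29, value 12 + 13 + 13 + 6 = 44.
Best is crate F, crate C, crate E, and crate H with total value 46.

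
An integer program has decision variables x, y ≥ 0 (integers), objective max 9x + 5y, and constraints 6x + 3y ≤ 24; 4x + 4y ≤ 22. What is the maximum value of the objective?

The continuous relaxation peaks at (2.5, 3) with value 37.50; rounding to a feasible lattice point costs some objective.
(x,y)=(3,2): 6·3+3·2=24≤24, 4·3+4·2=20≤22, objective 37.
(x,y)=(2,3): 6·2+3·3=21≤24, 4·2+4·3=20≤22, objective 33.
(x,y)=(3,1): 6·3+3·1=21≤24, 4·3+4·1=16≤22, objective 32.
The best lattice point is (3,2), giving 37.

37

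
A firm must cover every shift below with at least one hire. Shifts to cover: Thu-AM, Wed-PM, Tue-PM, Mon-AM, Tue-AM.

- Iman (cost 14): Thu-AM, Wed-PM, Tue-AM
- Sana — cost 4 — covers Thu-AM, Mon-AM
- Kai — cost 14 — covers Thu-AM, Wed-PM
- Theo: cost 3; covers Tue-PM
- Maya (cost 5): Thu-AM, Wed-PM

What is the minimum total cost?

21

The greedy cost-per-new-shift heuristic would pick Sana, Theo, Maya, and Iman for 26, but a cheaper cover exists.
Choose Iman, Sana, and Theo: together they cover Thu-AM, Wed-PM, Tue-PM, Mon-AM, Tue-AM — every shift.
Total cost: 14 + 4 + 3 = 21.
No cover costs less than 21.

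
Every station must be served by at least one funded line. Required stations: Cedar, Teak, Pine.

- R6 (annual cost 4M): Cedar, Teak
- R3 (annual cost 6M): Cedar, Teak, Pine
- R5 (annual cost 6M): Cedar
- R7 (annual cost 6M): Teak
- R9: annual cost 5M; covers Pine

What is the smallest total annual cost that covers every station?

This is an integer covering problem.
The greedy cost-per-new-station heuristic would pick R6 and R9 for 9, but a cheaper cover exists.
R3 alone covers Cedar, Teak, Pine — every station.
Total annual cost: 6.
No cover costs less than 6.

6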